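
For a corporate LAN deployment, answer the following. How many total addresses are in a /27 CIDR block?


Given: CIDR prefix /27
Host bits = 32 - 27 = 5
Total addresses = 2^5 = 32

32


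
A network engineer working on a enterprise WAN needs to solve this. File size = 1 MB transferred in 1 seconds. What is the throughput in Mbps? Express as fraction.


Given: file = 1 MB, time = 1 s
File in Mb = 1 * 8 = 8 Mb
Throughput = 8 / 1 Mbps
Throughput = 8 Mbps

8


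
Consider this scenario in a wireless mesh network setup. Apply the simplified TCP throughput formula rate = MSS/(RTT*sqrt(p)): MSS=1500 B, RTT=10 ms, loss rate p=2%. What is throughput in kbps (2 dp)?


Given: MSS = 1500 bytes, RTT = 10 ms, loss = 2%
RTT in seconds = 10 / 1000 = 0.01
Loss rate = 2% = 0.02
sqrt(loss) = sqrt(0.02) = 0.141421356237
Throughput (bytes/s) = 1500 / (0.01 * 0.141421356237) = 1060660.1718
Throughput (kbps) = 1060660.1718 * 8 / 1000 = 8485.281374 -> 8485.28 kbps (2 dp)

8485.28


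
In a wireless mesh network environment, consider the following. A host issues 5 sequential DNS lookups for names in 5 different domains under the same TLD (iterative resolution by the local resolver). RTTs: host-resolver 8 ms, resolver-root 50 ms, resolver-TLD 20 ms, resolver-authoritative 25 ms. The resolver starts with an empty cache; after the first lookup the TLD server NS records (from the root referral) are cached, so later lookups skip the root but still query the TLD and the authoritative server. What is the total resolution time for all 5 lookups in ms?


Lookup 1 (cold cache): local + root + TLD + auth = 8 + 50 + 20 + 25 = 103 ms
Lookups 2..5 (TLD NS cached -> skip root; new domain -> still ask TLD and auth): local + TLD + auth = 8 + 20 + 25 = 53 ms each
Remaining 4 lookups: 4 * 53 = 212 ms
Total = 103 + 212 = 315 ms

315


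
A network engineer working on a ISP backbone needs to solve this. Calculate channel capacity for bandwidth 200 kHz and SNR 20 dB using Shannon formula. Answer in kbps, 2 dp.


Given: B = 200 kHz, SNR = 20 dB
SNR linear = 10^(20/10) = 100
1 + SNR = 101
log2(101) = 6.6582114828
C = 200 * 1000 * 6.6582114828 = 1331642.2966 bps
C = 1331.642297 kbps -> 1331.64 kbps (2 dp)

1331.64


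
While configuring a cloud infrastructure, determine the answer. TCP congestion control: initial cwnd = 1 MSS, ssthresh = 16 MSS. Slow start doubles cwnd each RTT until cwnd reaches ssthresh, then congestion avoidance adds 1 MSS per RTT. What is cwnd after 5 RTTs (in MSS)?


RTT 0: cwnd = 1 MSS (initial)
RTT 1: cwnd = 2 MSS (slow start, doubled)
RTT 2: cwnd = 4 MSS (slow start, doubled)
RTT 3: cwnd = 8 MSS (slow start, doubled)
RTT 4: cwnd = 16 MSS (slow start, doubled)
RTT 5: cwnd = 17 MSS (congestion avoidance, +1)

17


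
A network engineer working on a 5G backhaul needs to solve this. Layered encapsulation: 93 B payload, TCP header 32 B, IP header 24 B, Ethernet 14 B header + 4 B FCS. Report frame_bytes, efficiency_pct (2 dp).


TCP segment = 93 + 32 = 125 B
IP packet = 125 + 24 = 149 B
Ethernet frame = 149 + 14 + 4 = 167 B
Efficiency = app / frame = 93 / 167 = 0.556886 = 55.6886% -> 55.69% (2 dp)

167, 55.69


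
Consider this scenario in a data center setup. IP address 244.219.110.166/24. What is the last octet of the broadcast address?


Given: IP = 244.219.110.166, prefix = /24
Host bits = 32 - 24 = 8
Network last octet = 166 AND mask = 0
Host part size = 2^8 - 1 = 255
Broadcast last octet = 0 OR 255 = 255

255


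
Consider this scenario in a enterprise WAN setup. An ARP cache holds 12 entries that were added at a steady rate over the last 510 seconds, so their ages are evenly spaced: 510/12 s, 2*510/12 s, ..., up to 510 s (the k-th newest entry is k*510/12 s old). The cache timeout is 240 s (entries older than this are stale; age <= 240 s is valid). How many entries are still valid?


Ages are k * 510/12 s for k = 1..12 (spacing = 42.5000 s).
Entry k is valid iff k * 510/12 <= 240 iff k <= 12 * 240 / 510 = 5.6471
n_valid = floor(5.6471) = 5
(n_stale = 12 - 5 = 7)

5


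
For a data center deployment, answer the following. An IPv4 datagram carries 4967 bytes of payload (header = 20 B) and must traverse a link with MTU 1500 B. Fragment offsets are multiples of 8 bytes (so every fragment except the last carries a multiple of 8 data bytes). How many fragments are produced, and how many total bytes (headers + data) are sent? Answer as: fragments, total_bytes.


Max data per non-final fragment = floor((MTU - header)/8)*8 = floor((1500 - 20)/8)*8 = floor(1480/8)*8 = 1480 B
Final fragment needs no 8-byte alignment: it can carry up to MTU - header = 1480 B
Non-final fragments needed = ceil((payload - 1480) / 1480) = ceil(3487/1480) = ceil(2.3561) = 3
Number of fragments = 3 + 1 = 4
Fragment sizes (data): 3 * 1480 B + 527 B (last, 527 <= 1480 OK)
Total bytes sent = payload + n_frags * header = 4967 + 4*20 = 4967 + 80 = 5047 B

4, 5047


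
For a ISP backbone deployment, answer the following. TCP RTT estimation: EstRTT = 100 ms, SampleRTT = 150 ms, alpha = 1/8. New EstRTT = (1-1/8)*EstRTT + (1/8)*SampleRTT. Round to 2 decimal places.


Given: EstRTT = 100 ms, SampleRTT = 150 ms, alpha = 1/8
New EstRTT = (1 - alpha) * EstRTT + alpha * SampleRTT
(7/8) * 100 = 87.5
(1/8) * 150 = 18.75
New EstRTT = 87.5 + 18.75 = 106.25 ms -> 106.25 ms (2 dp)

106.25


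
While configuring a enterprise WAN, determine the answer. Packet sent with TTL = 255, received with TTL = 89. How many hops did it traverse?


Given: initial TTL = 255, received TTL = 89
Hops = initial TTL - received TTL
Hops = 255 - 89 = 166

166


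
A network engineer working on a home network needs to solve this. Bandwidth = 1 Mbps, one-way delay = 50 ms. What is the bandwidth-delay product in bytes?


Given: bandwidth = 1 Mbps, delay = 50 ms
BDP in bits = 1 * 10^6 * 50 / 1000
BDP in bits = 50000
BDP in bytes = 50000 / 8 = 6250

6250


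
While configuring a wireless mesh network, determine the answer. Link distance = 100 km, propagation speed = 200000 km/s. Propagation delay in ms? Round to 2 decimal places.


Given: distance = 100 km, speed = 200000 km/s
Delay = distance / speed = 100 / 200000 seconds
Delay in ms = 100 * 1000 / 200000
Delay = 0.5000 ms
Rounded to 2 dp = 0.50 ms

0.50


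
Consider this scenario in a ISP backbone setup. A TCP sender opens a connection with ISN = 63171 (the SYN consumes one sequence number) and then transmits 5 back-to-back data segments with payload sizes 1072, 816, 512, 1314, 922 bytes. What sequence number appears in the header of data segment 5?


The SYN occupies sequence number ISN = 63171, so the first data byte is ISN + 1 = 63172.
SEQ of data segment i = (ISN + 1) + sum of payload sizes of segments 1..i-1.
Segment 1: SEQ = 63172, payload = 1072 bytes
Segment 2: SEQ = 64244, payload = 816 bytes
Segment 3: SEQ = 65060, payload = 512 bytes
Segment 4: SEQ = 65572, payload = 1314 bytes
Segment 5: SEQ = 66886, payload = 922 bytes
SEQ of segment 5 = 63172 + 1072 + 816 + 512 + 1314 = 66886

66886


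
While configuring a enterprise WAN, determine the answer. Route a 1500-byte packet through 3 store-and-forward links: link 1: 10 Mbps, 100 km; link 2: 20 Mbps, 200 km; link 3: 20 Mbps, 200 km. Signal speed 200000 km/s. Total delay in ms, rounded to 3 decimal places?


Packet = 1500 bytes = 12000 bits. Store-and-forward: sum (t_trans + t_prop) per link.
Link 1: t_trans = 12000/(10*10^6) s = 1.2000 ms; t_prop = 100/200000 s = 0.5000 ms; subtotal = 1.7000 ms
Link 2: t_trans = 12000/(20*10^6) s = 0.6000 ms; t_prop = 200/200000 s = 1.0000 ms; subtotal = 1.6000 ms
Link 3: t_trans = 12000/(20*10^6) s = 0.6000 ms; t_prop = 200/200000 s = 1.0000 ms; subtotal = 1.6000 ms
End-to-end = 1.7000 + 1.6000 + 1.6000 = 4.9000 ms -> 4.900 ms (3 dp)

4.900


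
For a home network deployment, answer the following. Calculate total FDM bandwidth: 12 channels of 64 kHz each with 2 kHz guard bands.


Given: 12 channels, 64 kHz each, guard = 2 kHz
Channel bandwidth = 12 * 64 = 768 kHz
Guard bands = 11 gaps * 2 kHz = 22 kHz
Total = 768 + 22 = 790 kHz

790


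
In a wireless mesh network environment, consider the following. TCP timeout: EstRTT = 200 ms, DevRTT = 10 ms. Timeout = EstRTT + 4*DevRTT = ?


Given: EstRTT = 200 ms, DevRTT = 10 ms
Timeout = EstRTT + 4 * DevRTT
4 * DevRTT = 4 * 10 = 40
Timeout = 200 + 40 = 240 ms

240


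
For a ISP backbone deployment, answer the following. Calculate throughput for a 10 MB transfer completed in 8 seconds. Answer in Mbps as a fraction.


Given: file = 10 MB, time = 8 s
File in Mb = 10 * 8 = 80 Mb
Throughput = 80 / 8 Mbps
Throughput = 10 Mbps

10


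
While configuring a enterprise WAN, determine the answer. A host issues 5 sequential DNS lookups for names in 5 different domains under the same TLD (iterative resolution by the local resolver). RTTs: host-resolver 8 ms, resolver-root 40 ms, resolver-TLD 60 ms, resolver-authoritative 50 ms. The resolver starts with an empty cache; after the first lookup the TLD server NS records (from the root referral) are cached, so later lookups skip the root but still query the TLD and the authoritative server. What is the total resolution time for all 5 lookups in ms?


Lookup 1 (cold cache): local + root + TLD + auth = 8 + 40 + 60 + 50 = 158 ms
Lookups 2..5 (TLD NS cached -> skip root; new domain -> still ask TLD and auth): local + TLD + auth = 8 + 60 + 50 = 118 ms each
Remaining 4 lookups: 4 * 118 = 472 ms
Total = 158 + 472 = 630 ms

630


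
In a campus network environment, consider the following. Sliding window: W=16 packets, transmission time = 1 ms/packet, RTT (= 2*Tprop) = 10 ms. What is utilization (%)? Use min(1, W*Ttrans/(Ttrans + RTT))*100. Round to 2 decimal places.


Given: W = 16, Ttrans = 1 ms, RTT = 10 ms (= 2 * Tprop, Tprop = 5 ms)
Cycle time = Ttrans + RTT = 1 + 10 = 11 ms (first packet sent until its ACK returns)
W * Ttrans = 16 * 1 = 16 ms of sending per cycle
W * Ttrans / (Ttrans + RTT) = 16 / 11 = 1.454545
U = min(1, 1.454545) = 1.000000
U% = 100.00%

100.00


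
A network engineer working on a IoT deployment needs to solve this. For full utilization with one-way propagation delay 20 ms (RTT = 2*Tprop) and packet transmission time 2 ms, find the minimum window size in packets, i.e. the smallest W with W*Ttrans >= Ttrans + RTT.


Given: Ttrans = 2 ms, RTT = 40 ms (= 2 * Tprop, Tprop = 20 ms)
Time until first ACK returns = Ttrans + RTT = 2 + 40 = 42 ms
Need W * Ttrans >= Ttrans + RTT  ->  W >= (Ttrans + RTT) / Ttrans
(Ttrans + RTT) / Ttrans = 42 / 2 = 21
W_min = ceil(21) = 21

21


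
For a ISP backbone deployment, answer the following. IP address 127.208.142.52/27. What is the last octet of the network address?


Given: IP = 127.208.142.52, prefix = /27
Subnet mask = 255.255.255.224
Last octet of IP: 52
Last octet of mask: 224
Network last octet = 52 AND 224 = 32

32


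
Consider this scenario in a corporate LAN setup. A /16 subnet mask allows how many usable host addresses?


Given: subnet mask /16
Host bits = 32 - 16 = 16
Total addresses = 2^16 = 65536
Usable hosts = 65536 - 2 (network + broadcast) = 65534

65534


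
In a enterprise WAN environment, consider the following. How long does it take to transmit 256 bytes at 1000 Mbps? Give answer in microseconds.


Given: packet = 256 bytes, bandwidth = 1000 Mbps
Packet in bits = 256 * 8 = 2048 bits
Bandwidth = 1000 * 10^6 = 1000000000 bps
Time = 2048 / 1000000000 seconds
Time in us = 2048 * 10^6 / 1000000000 = 2.048

2.048


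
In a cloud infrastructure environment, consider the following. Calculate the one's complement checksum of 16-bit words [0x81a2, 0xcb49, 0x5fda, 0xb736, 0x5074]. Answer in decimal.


Given words: [0x81a2, 0xcb49, 0x5fda, 0xb736, 0x5074]
Step 1: Sum all words
Raw sum = 33186 + 52041 + 24538 + 46902 + 20596 = 177263
Step 2: Fold carry: (46191 + 2) = 46193
One's complement = ~46193 & 0xFFFF = 19342

19342


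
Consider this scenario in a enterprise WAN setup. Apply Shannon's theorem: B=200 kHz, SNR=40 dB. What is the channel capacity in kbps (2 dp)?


Given: B = 200 kHz, SNR = 40 dB
SNR linear = 10^(40/10) = 10000
1 + SNR = 10001
log2(10001) = 13.2878566418
C = 200 * 1000 * 13.2878566418 = 2657571.3284 bps
C = 2657.571328 kbps -> 2657.57 kbps (2 dp)

2657.57


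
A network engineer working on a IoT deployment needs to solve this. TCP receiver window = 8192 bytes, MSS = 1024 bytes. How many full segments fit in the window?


Given: RWND = 8192 bytes, MSS = 1024 bytes
Full segments = floor(RWND / MSS)
Full segments = floor(8192 / 1024)
Full segments = floor(8.0) = 8

8


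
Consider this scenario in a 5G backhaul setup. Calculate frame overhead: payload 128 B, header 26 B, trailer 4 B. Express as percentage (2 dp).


Given: payload = 128 B, header = 26 B, trailer = 4 B
Overhead bytes = header + trailer = 26 + 4 = 30
Total frame = payload + overhead = 128 + 30 = 158
Overhead % = 30 / 158 * 100 = 18.9873% -> 18.99% (2 dp)

18.99


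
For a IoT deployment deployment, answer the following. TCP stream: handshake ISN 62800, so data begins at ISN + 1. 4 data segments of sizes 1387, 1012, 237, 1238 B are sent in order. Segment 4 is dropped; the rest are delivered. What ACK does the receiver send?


SYN uses sequence number 62800; first data byte = ISN + 1 = 62801.
Segment 1: SEQ = 62801, len = 1387 B, covers [62801, 64187]
Segment 2: SEQ = 64188, len = 1012 B, covers [64188, 65199]
Segment 3: SEQ = 65200, len = 237 B, covers [65200, 65436]
Segment 4: SEQ = 65437, len = 1238 B, covers [65437, 66674] [LOST]
In-order data received: bytes [62801, 65436] (segments 1..3).
Segment 4 missing -> gap begins at byte 65437.
Cumulative ACK = next expected in-order byte = 62801 + 1387 + 1012 + 237 = 65437

65437


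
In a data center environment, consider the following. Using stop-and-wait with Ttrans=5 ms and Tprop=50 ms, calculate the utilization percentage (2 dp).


Given: Ttrans = 5 ms, Tprop = 50 ms
RTT = 2 * Tprop = 2 * 50 = 100 ms
U = Ttrans / (Ttrans + RTT)
U = 5 / (5 + 100)
U = 5 / 105 = 0.047619
U% = 4.76%

4.76


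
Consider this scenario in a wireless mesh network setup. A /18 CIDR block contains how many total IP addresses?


Given: CIDR prefix /18
Host bits = 32 - 18 = 14
Total addresses = 2^14 = 16384

16384


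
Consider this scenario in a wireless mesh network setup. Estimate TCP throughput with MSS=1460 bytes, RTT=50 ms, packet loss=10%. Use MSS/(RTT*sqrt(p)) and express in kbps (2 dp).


Given: MSS = 1460 bytes, RTT = 50 ms, loss = 10%
RTT in seconds = 50 / 1000 = 0.05
Loss rate = 10% = 0.1
sqrt(loss) = sqrt(0.1) = 0.316227766017
Throughput (bytes/s) = 1460 / (0.05 * 0.316227766017) = 92338.5077
Throughput (kbps) = 92338.5077 * 8 / 1000 = 738.708061 -> 738.71 kbps (2 dp)

738.71


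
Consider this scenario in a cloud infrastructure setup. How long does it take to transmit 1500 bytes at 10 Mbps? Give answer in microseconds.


Given: packet = 1500 bytes, bandwidth = 10 Mbps
Packet in bits = 1500 * 8 = 12000 bits
Bandwidth = 10 * 10^6 = 10000000 bps
Time = 12000 / 10000000 seconds
Time in us = 12000 * 10^6 / 10000000 = 1200

1200


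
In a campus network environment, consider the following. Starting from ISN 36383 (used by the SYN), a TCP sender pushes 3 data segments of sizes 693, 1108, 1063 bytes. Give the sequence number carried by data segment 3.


The SYN occupies sequence number ISN = 36383, so the first data byte is ISN + 1 = 36384.
SEQ of data segment i = (ISN + 1) + sum of payload sizes of segments 1..i-1.
Segment 1: SEQ = 36384, payload = 693 bytes
Segment 2: SEQ = 37077, payload = 1108 bytes
Segment 3: SEQ = 38185, payload = 1063 bytes
SEQ of segment 3 = 36384 + 693 + 1108 = 38185

38185


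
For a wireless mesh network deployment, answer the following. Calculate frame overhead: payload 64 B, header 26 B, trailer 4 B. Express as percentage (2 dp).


Given: payload = 64 B, header = 26 B, trailer = 4 B
Overhead bytes = header + trailer = 26 + 4 = 30
Total frame = payload + overhead = 64 + 30 = 94
Overhead % = 30 / 94 * 100 = 31.9149% -> 31.91% (2 dp)

31.91


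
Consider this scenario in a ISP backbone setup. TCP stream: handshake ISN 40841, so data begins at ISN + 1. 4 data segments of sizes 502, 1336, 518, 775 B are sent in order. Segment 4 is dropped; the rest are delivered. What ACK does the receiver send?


SYN uses sequence number 40841; first data byte = ISN + 1 = 40842.
Segment 1: SEQ = 40842, len = 502 B, covers [40842, 41343]
Segment 2: SEQ = 41344, len = 1336 B, covers [41344, 42679]
Segment 3: SEQ = 42680, len = 518 B, covers [42680, 43197]
Segment 4: SEQ = 43198, len = 775 B, covers [43198, 43972] [LOST]
In-order data received: bytes [40842, 43197] (segments 1..3).
Segment 4 missing -> gap begins at byte 43198.
Cumulative ACK = next expected in-order byte = 40842 + 502 + 1336 + 518 = 43198

43198


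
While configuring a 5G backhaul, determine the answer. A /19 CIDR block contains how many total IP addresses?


Given: CIDR prefix /19
Host bits = 32 - 19 = 13
Total addresses = 2^13 = 8192

8192


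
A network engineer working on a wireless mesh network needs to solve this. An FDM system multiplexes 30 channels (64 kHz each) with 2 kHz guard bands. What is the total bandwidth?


Given: 30 channels, 64 kHz each, guard = 2 kHz
Channel bandwidth = 30 * 64 = 1920 kHz
Guard bands = 29 gaps * 2 kHz = 58 kHz
Total = 1920 + 58 = 1978 kHz

1978


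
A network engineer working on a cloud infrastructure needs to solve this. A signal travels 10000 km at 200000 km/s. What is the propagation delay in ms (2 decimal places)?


Given: distance = 10000 km, speed = 200000 km/s
Delay = distance / speed = 10000 / 200000 seconds
Delay in ms = 10000 * 1000 / 200000
Delay = 50.0000 ms
Rounded to 2 dp = 50.00 ms

50.00


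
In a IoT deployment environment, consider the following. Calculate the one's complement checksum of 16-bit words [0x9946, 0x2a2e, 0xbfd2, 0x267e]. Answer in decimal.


Given words: [0x9946, 0x2a2e, 0xbfd2, 0x267e]
Step 1: Sum all words
Raw sum = 39238 + 10798 + 49106 + 9854 = 108996
Step 2: Fold carry: (43460 + 1) = 43461
One's complement = ~43461 & 0xFFFF = 22074

22074


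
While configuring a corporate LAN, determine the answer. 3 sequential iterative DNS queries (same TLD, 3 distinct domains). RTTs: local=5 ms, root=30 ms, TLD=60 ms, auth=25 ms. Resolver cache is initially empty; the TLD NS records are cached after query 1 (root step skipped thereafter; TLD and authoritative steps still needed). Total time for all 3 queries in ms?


Lookup 1 (cold cache): local + root + TLD + auth = 5 + 30 + 60 + 25 = 120 ms
Lookups 2..3 (TLD NS cached -> skip root; new domain -> still ask TLD and auth): local + TLD + auth = 5 + 60 + 25 = 90 ms each
Remaining 2 lookups: 2 * 90 = 180 ms
Total = 120 + 180 = 300 ms

300


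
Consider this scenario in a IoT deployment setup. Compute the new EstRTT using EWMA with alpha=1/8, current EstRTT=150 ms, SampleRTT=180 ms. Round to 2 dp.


Given: EstRTT = 150 ms, SampleRTT = 180 ms, alpha = 1/8
New EstRTT = (1 - alpha) * EstRTT + alpha * SampleRTT
(7/8) * 150 = 131.25
(1/8) * 180 = 22.5
New EstRTT = 131.25 + 22.5 = 153.75 ms -> 153.75 ms (2 dp)

153.75


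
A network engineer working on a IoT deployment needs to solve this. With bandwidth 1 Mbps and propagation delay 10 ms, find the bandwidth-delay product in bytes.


Given: bandwidth = 1 Mbps, delay = 10 ms
BDP in bits = 1 * 10^6 * 10 / 1000
BDP in bits = 10000
BDP in bytes = 10000 / 8 = 1250

1250


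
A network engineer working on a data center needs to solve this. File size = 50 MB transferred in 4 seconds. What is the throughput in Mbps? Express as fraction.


Given: file = 50 MB, time = 4 s
File in Mb = 50 * 8 = 400 Mb
Throughput = 400 / 4 Mbps
Throughput = 100 Mbps

100


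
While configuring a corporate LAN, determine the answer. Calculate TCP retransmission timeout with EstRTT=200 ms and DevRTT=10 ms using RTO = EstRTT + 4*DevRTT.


Given: EstRTT = 200 ms, DevRTT = 10 ms
Timeout = EstRTT + 4 * DevRTT
4 * DevRTT = 4 * 10 = 40
Timeout = 200 + 40 = 240 ms

240


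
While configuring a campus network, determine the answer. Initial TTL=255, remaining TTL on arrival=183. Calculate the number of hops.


Given: initial TTL = 255, received TTL = 183
Hops = initial TTL - received TTL
Hops = 255 - 183 = 72

72


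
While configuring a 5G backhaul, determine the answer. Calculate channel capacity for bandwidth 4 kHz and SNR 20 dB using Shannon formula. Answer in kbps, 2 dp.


Given: B = 4 kHz, SNR = 20 dB
SNR linear = 10^(20/10) = 100
1 + SNR = 101
log2(101) = 6.6582114828
C = 4 * 1000 * 6.6582114828 = 26632.8459 bps
C = 26.632846 kbps -> 26.63 kbps (2 dp)

26.63


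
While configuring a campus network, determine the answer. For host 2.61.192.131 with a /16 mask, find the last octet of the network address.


Given: IP = 2.61.192.131, prefix = /16
Subnet mask = 255.255.0.0
Last octet of IP: 131
Last octet of mask: 0
Network last octet = 131 AND 0 = 0

0


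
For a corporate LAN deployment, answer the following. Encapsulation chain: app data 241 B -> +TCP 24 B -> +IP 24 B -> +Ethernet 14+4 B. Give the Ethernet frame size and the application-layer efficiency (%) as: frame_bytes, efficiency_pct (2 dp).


TCP segment = 241 + 24 = 265 B
IP packet = 265 + 24 = 289 B
Ethernet frame = 289 + 14 + 4 = 307 B
Efficiency = app / frame = 241 / 307 = 0.785016 = 78.5016% -> 78.50% (2 dp)

307, 78.50


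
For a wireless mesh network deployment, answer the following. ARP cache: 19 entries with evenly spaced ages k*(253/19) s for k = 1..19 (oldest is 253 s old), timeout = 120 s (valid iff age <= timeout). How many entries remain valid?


Ages are k * 253/19 s for k = 1..19 (spacing = 13.3158 s).
Entry k is valid iff k * 253/19 <= 120 iff k <= 19 * 120 / 253 = 9.0119
n_valid = floor(9.0119) = 9
(n_stale = 19 - 9 = 10)

9


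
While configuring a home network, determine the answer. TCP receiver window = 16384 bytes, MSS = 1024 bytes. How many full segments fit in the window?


Given: RWND = 16384 bytes, MSS = 1024 bytes
Full segments = floor(RWND / MSS)
Full segments = floor(16384 / 1024)
Full segments = floor(16.0) = 16

16


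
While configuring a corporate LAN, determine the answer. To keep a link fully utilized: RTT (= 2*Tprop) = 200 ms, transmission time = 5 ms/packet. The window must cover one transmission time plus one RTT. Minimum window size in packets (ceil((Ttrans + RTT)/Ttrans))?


Given: Ttrans = 5 ms, RTT = 200 ms (= 2 * Tprop, Tprop = 100 ms)
Time until first ACK returns = Ttrans + RTT = 5 + 200 = 205 ms
Need W * Ttrans >= Ttrans + RTT  ->  W >= (Ttrans + RTT) / Ttrans
(Ttrans + RTT) / Ttrans = 205 / 5 = 41
W_min = ceil(41) = 41

41


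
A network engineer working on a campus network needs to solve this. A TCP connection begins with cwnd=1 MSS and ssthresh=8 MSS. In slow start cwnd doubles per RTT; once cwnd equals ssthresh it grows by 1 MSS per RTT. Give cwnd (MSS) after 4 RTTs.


RTT 0: cwnd = 1 MSS (initial)
RTT 1: cwnd = 2 MSS (slow start, doubled)
RTT 2: cwnd = 4 MSS (slow start, doubled)
RTT 3: cwnd = 8 MSS (slow start, doubled)
RTT 4: cwnd = 9 MSS (congestion avoidance, +1)

9


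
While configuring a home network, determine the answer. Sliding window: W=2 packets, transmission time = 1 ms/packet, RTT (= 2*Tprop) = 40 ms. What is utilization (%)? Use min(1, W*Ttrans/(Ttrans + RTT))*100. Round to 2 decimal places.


Given: W = 2, Ttrans = 1 ms, RTT = 40 ms (= 2 * Tprop, Tprop = 20 ms)
Cycle time = Ttrans + RTT = 1 + 40 = 41 ms (first packet sent until its ACK returns)
W * Ttrans = 2 * 1 = 2 ms of sending per cycle
W * Ttrans / (Ttrans + RTT) = 2 / 41 = 0.048780
U = min(1, 0.048780) = 0.048780
U% = 4.88%

4.88


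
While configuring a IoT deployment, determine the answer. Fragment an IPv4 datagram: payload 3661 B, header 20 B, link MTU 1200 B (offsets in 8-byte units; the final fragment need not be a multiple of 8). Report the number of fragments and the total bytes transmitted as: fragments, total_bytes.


Max data per non-final fragment = floor((MTU - header)/8)*8 = floor((1200 - 20)/8)*8 = floor(1180/8)*8 = 1176 B
Final fragment needs no 8-byte alignment: it can carry up to MTU - header = 1180 B
Non-final fragments needed = ceil((payload - 1180) / 1176) = ceil(2481/1176) = ceil(2.1097) = 3
Number of fragments = 3 + 1 = 4
Fragment sizes (data): 3 * 1176 B + 133 B (last, 133 <= 1180 OK)
Total bytes sent = payload + n_frags * header = 3661 + 4*20 = 3661 + 80 = 3741 B

4, 3741


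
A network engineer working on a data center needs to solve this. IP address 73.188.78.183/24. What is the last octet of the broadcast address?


Given: IP = 73.188.78.183, prefix = /24
Host bits = 32 - 24 = 8
Network last octet = 183 AND mask = 0
Host part size = 2^8 - 1 = 255
Broadcast last octet = 0 OR 255 = 255

255


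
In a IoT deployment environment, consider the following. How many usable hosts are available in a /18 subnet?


Given: subnet mask /18
Host bits = 32 - 18 = 14
Total addresses = 2^14 = 16384
Usable hosts = 16384 - 2 (network + broadcast) = 16382

16382


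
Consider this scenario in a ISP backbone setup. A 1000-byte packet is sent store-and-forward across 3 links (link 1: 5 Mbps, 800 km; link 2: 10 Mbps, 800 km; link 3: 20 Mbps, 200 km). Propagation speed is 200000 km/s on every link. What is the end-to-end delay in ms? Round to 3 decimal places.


Packet = 1000 bytes = 8000 bits. Store-and-forward: sum (t_trans + t_prop) per link.
Link 1: t_trans = 8000/(5*10^6) s = 1.6000 ms; t_prop = 800/200000 s = 4.0000 ms; subtotal = 5.6000 ms
Link 2: t_trans = 8000/(10*10^6) s = 0.8000 ms; t_prop = 800/200000 s = 4.0000 ms; subtotal = 4.8000 ms
Link 3: t_trans = 8000/(20*10^6) s = 0.4000 ms; t_prop = 200/200000 s = 1.0000 ms; subtotal = 1.4000 ms
End-to-end = 5.6000 + 4.8000 + 1.4000 = 11.8000 ms -> 11.800 ms (3 dp)

11.800


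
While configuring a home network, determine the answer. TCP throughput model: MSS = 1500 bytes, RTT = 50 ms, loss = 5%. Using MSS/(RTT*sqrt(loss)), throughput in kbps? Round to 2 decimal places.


Given: MSS = 1500 bytes, RTT = 50 ms, loss = 5%
RTT in seconds = 50 / 1000 = 0.05
Loss rate = 5% = 0.05
sqrt(loss) = sqrt(0.05) = 0.223606797750
Throughput (bytes/s) = 1500 / (0.05 * 0.223606797750) = 134164.0786
Throughput (kbps) = 134164.0786 * 8 / 1000 = 1073.312629 -> 1073.31 kbps (2 dp)

1073.31


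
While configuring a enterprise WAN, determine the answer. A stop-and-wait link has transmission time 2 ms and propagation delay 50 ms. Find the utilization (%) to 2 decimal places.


Given: Ttrans = 2 ms, Tprop = 50 ms
RTT = 2 * Tprop = 2 * 50 = 100 ms
U = Ttrans / (Ttrans + RTT)
U = 2 / (2 + 100)
U = 2 / 102 = 0.019608
U% = 1.96%

1.96


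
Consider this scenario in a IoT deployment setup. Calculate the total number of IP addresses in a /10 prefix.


Given: CIDR prefix /10
Host bits = 32 - 10 = 22
Total addresses = 2^22 = 4194304

4194304


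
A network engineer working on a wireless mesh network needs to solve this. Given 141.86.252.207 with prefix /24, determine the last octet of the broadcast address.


Given: IP = 141.86.252.207, prefix = /24
Host bits = 32 - 24 = 8
Network last octet = 207 AND mask = 0
Host part size = 2^8 - 1 = 255
Broadcast last octet = 0 OR 255 = 255

255


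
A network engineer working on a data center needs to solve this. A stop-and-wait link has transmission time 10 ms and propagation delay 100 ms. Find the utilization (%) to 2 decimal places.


Given: Ttrans = 10 ms, Tprop = 100 ms
RTT = 2 * Tprop = 2 * 100 = 200 ms
U = Ttrans / (Ttrans + RTT)
U = 10 / (10 + 200)
U = 10 / 210 = 0.047619
U% = 4.76%

4.76


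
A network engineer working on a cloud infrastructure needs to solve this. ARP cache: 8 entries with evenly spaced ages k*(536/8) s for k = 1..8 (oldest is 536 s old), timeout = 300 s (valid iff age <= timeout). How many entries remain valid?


Ages are k * 536/8 s for k = 1..8 (spacing = 67.0000 s).
Entry k is valid iff k * 536/8 <= 300 iff k <= 8 * 300 / 536 = 4.4776
n_valid = floor(4.4776) = 4
(n_stale = 8 - 4 = 4)

4


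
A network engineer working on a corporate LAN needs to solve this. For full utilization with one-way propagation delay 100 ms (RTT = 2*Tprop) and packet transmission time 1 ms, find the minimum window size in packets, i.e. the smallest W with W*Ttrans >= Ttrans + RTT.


Given: Ttrans = 1 ms, RTT = 200 ms (= 2 * Tprop, Tprop = 100 ms)
Time until first ACK returns = Ttrans + RTT = 1 + 200 = 201 ms
Need W * Ttrans >= Ttrans + RTT  ->  W >= (Ttrans + RTT) / Ttrans
(Ttrans + RTT) / Ttrans = 201 / 1 = 201
W_min = ceil(201) = 201

201


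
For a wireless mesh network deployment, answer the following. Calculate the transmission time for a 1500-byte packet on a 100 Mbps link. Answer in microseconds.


Given: packet = 1500 bytes, bandwidth = 100 Mbps
Packet in bits = 1500 * 8 = 12000 bits
Bandwidth = 100 * 10^6 = 100000000 bps
Time = 12000 / 100000000 seconds
Time in us = 12000 * 10^6 / 100000000 = 120

120


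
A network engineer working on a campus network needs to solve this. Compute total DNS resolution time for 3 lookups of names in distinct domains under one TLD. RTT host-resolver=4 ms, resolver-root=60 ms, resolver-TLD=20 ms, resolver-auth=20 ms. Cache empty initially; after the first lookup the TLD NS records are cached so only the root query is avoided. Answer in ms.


Lookup 1 (cold cache): local + root + TLD + auth = 4 + 60 + 20 + 20 = 104 ms
Lookups 2..3 (TLD NS cached -> skip root; new domain -> still ask TLD and auth): local + TLD + auth = 4 + 20 + 20 = 44 ms each
Remaining 2 lookups: 2 * 44 = 88 ms
Total = 104 + 88 = 192 ms

192


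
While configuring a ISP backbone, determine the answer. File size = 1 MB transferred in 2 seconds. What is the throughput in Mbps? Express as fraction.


Given: file = 1 MB, time = 2 s
File in Mb = 1 * 8 = 8 Mb
Throughput = 8 / 2 Mbps
Throughput = 4 Mbps

4


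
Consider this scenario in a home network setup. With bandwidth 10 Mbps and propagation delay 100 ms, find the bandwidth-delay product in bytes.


Given: bandwidth = 10 Mbps, delay = 100 ms
BDP in bits = 10 * 10^6 * 100 / 1000
BDP in bits = 1000000
BDP in bytes = 1000000 / 8 = 125000

125000


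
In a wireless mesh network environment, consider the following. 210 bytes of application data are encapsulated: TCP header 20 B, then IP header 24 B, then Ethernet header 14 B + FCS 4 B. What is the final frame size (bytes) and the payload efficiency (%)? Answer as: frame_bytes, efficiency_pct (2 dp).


TCP segment = 210 + 20 = 230 B
IP packet = 230 + 24 = 254 B
Ethernet frame = 254 + 14 + 4 = 272 B
Efficiency = app / frame = 210 / 272 = 0.772059 = 77.2059% -> 77.21% (2 dp)

272, 77.21


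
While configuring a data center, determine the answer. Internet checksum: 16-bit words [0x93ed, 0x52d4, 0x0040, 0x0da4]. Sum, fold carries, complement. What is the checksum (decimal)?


Given words: [0x93ed, 0x52d4, 0x0040, 0x0da4]
Step 1: Sum all words
Raw sum = 37869 + 21204 + 64 + 3492 = 62629
One's complement = ~62629 & 0xFFFF = 2906

2906


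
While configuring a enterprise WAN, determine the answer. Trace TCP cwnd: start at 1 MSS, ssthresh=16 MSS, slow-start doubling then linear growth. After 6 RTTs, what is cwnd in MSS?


RTT 0: cwnd = 1 MSS (initial)
RTT 1: cwnd = 2 MSS (slow start, doubled)
RTT 2: cwnd = 4 MSS (slow start, doubled)
RTT 3: cwnd = 8 MSS (slow start, doubled)
RTT 4: cwnd = 16 MSS (slow start, doubled)
RTT 5: cwnd = 17 MSS (congestion avoidance, +1)
RTT 6: cwnd = 18 MSS (congestion avoidance, +1)

18


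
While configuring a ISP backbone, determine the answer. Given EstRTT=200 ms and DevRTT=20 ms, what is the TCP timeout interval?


Given: EstRTT = 200 ms, DevRTT = 20 ms
Timeout = EstRTT + 4 * DevRTT
4 * DevRTT = 4 * 20 = 80
Timeout = 200 + 80 = 280 ms

280


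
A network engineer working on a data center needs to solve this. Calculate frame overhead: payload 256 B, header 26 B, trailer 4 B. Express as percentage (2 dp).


Given: payload = 256 B, header = 26 B, trailer = 4 B
Overhead bytes = header + trailer = 26 + 4 = 30
Total frame = payload + overhead = 256 + 30 = 286
Overhead % = 30 / 286 * 100 = 10.4895% -> 10.49% (2 dp)

10.49


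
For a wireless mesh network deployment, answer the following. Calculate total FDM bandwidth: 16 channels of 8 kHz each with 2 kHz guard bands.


Given: 16 channels, 8 kHz each, guard = 2 kHz
Channel bandwidth = 16 * 8 = 128 kHz
Guard bands = 15 gaps * 2 kHz = 30 kHz
Total = 128 + 30 = 158 kHz

158


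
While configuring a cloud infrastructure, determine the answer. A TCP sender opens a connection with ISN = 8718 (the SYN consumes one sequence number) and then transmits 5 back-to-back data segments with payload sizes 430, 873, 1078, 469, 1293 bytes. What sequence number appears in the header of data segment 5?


The SYN occupies sequence number ISN = 8718, so the first data byte is ISN + 1 = 8719.
SEQ of data segment i = (ISN + 1) + sum of payload sizes of segments 1..i-1.
Segment 1: SEQ = 8719, payload = 430 bytes
Segment 2: SEQ = 9149, payload = 873 bytes
Segment 3: SEQ = 10022, payload = 1078 bytes
Segment 4: SEQ = 11100, payload = 469 bytes
Segment 5: SEQ = 11569, payload = 1293 bytes
SEQ of segment 5 = 8719 + 430 + 873 + 1078 + 469 = 11569

11569


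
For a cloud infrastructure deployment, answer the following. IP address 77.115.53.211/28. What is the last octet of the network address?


Given: IP = 77.115.53.211, prefix = /28
Subnet mask = 255.255.255.240
Last octet of IP: 211
Last octet of mask: 240
Network last octet = 211 AND 240 = 208

208


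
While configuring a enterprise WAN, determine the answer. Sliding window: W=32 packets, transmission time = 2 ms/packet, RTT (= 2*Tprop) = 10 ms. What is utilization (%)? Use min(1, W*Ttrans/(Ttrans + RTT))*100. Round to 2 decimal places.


Given: W = 32, Ttrans = 2 ms, RTT = 10 ms (= 2 * Tprop, Tprop = 5 ms)
Cycle time = Ttrans + RTT = 2 + 10 = 12 ms (first packet sent until its ACK returns)
W * Ttrans = 32 * 2 = 64 ms of sending per cycle
W * Ttrans / (Ttrans + RTT) = 64 / 12 = 5.333333
U = min(1, 5.333333) = 1.000000
U% = 100.00%

100.00


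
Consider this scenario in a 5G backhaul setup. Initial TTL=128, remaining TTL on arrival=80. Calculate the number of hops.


Given: initial TTL = 128, received TTL = 80
Hops = initial TTL - received TTL
Hops = 128 - 80 = 48

48


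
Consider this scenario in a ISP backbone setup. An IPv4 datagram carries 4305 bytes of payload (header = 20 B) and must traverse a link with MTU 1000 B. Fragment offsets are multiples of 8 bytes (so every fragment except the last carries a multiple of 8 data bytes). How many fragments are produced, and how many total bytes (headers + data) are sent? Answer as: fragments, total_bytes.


Max data per non-final fragment = floor((MTU - header)/8)*8 = floor((1000 - 20)/8)*8 = floor(980/8)*8 = 976 B
Final fragment needs no 8-byte alignment: it can carry up to MTU - header = 980 B
Non-final fragments needed = ceil((payload - 980) / 976) = ceil(3325/976) = ceil(3.4068) = 4
Number of fragments = 4 + 1 = 5
Fragment sizes (data): 4 * 976 B + 401 B (last, 401 <= 980 OK)
Total bytes sent = payload + n_frags * header = 4305 + 5*20 = 4305 + 100 = 4405 B

5, 4405


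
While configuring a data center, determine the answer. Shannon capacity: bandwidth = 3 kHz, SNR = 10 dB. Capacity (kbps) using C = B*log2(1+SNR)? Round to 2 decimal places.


Given: B = 3 kHz, SNR = 10 dB
SNR linear = 10^(10/10) = 10
1 + SNR = 11
log2(11) = 3.4594316186
C = 3 * 1000 * 3.4594316186 = 10378.2949 bps
C = 10.378295 kbps -> 10.38 kbps (2 dp)

10.38


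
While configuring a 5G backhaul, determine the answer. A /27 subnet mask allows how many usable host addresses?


Given: subnet mask /27
Host bits = 32 - 27 = 5
Total addresses = 2^5 = 32
Usable hosts = 32 - 2 (network + broadcast) = 30

30


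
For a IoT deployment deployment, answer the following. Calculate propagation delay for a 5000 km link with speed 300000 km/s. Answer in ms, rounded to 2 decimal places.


Given: distance = 5000 km, speed = 300000 km/s
Delay = distance / speed = 5000 / 300000 seconds
Delay in ms = 5000 * 1000 / 300000
Delay = 16.6667 ms
Rounded to 2 dp = 16.67 ms

16.67


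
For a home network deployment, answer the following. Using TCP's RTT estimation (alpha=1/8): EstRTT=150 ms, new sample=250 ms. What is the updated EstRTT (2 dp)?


Given: EstRTT = 150 ms, SampleRTT = 250 ms, alpha = 1/8
New EstRTT = (1 - alpha) * EstRTT + alpha * SampleRTT
(7/8) * 150 = 131.25
(1/8) * 250 = 31.25
New EstRTT = 131.25 + 31.25 = 162.5 ms -> 162.50 ms (2 dp)

162.50


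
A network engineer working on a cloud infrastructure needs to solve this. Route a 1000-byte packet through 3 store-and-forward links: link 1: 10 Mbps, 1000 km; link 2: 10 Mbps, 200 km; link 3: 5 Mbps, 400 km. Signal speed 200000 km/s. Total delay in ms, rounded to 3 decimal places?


Packet = 1000 bytes = 8000 bits. Store-and-forward: sum (t_trans + t_prop) per link.
Link 1: t_trans = 8000/(10*10^6) s = 0.8000 ms; t_prop = 1000/200000 s = 5.0000 ms; subtotal = 5.8000 ms
Link 2: t_trans = 8000/(10*10^6) s = 0.8000 ms; t_prop = 200/200000 s = 1.0000 ms; subtotal = 1.8000 ms
Link 3: t_trans = 8000/(5*10^6) s = 1.6000 ms; t_prop = 400/200000 s = 2.0000 ms; subtotal = 3.6000 ms
End-to-end = 5.8000 + 1.8000 + 3.6000 = 11.2000 ms -> 11.200 ms (3 dp)

11.200


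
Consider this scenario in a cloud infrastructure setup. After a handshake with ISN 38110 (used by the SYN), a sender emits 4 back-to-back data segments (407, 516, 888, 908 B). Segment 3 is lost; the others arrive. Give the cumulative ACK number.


SYN uses sequence number 38110; first data byte = ISN + 1 = 38111.
Segment 1: SEQ = 38111, len = 407 B, covers [38111, 38517]
Segment 2: SEQ = 38518, len = 516 B, covers [38518, 39033]
Segment 3: SEQ = 39034, len = 888 B, covers [39034, 39921] [LOST]
Segment 4: SEQ = 39922, len = 908 B, covers [39922, 40829]
In-order data received: bytes [38111, 39033] (segments 1..2).
Segment 3 missing -> gap begins at byte 39034; later segments buffered out of order.
Cumulative ACK = next expected in-order byte = 38111 + 407 + 516 = 39034

39034


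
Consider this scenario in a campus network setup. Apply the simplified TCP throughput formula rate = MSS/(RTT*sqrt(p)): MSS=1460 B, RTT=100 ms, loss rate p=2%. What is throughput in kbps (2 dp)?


Given: MSS = 1460 bytes, RTT = 100 ms, loss = 2%
RTT in seconds = 100 / 1000 = 0.1
Loss rate = 2% = 0.02
sqrt(loss) = sqrt(0.02) = 0.141421356237
Throughput (bytes/s) = 1460 / (0.1 * 0.141421356237) = 103237.5901
Throughput (kbps) = 103237.5901 * 8 / 1000 = 825.900720 -> 825.90 kbps (2 dp)

825.90


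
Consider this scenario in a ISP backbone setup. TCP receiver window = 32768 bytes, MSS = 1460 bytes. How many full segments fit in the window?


Given: RWND = 32768 bytes, MSS = 1460 bytes
Full segments = floor(RWND / MSS)
Full segments = floor(32768 / 1460)
Full segments = floor(22.4438) = 22

22


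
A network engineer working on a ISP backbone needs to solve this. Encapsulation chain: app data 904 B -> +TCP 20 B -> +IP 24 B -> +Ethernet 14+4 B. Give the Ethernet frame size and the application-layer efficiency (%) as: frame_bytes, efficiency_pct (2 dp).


TCP segment = 904 + 20 = 924 B
IP packet = 924 + 24 = 948 B
Ethernet frame = 948 + 14 + 4 = 966 B
Efficiency = app / frame = 904 / 966 = 0.935818 = 93.5818% -> 93.58% (2 dp)

966, 93.58


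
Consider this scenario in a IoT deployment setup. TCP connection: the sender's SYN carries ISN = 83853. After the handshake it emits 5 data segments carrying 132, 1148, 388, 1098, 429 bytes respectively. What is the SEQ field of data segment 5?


The SYN occupies sequence number ISN = 83853, so the first data byte is ISN + 1 = 83854.
SEQ of data segment i = (ISN + 1) + sum of payload sizes of segments 1..i-1.
Segment 1: SEQ = 83854, payload = 132 bytes
Segment 2: SEQ = 83986, payload = 1148 bytes
Segment 3: SEQ = 85134, payload = 388 bytes
Segment 4: SEQ = 85522, payload = 1098 bytes
Segment 5: SEQ = 86620, payload = 429 bytes
SEQ of segment 5 = 83854 + 132 + 1148 + 388 + 1098 = 86620

86620
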